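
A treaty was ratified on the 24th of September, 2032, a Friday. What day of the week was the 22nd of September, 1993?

Count forward from the earlier date (September 22, 1993) to the later (September 24, 2032):
Day-of-year of September 22, 1993: 265.
Day-of-year of September 24, 2032: 268.
1993 has 365 days, so 365 − 265 = 100 days remain in 1993.
Full years 1994–2031: 29 common + 9 leap = 29×365 + 9×366 = 13879 days.
Total: 100 + 13879 + 268 = 14247 days.
14247 mod 7 = 2, so 2 days before Friday is Wednesday.

Wednesday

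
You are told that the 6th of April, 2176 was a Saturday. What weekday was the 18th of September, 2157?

Count forward from the earlier date (September 18, 2157) to the later (April 6, 2176):
From September 18, 2157 to September 18, 2175: 18 years, of which 4 contain a Feb 29 — 14×365 + 4×366 = 6574 days.
September 2175: 30 − 18 = 12 days remain.
Then October (31), November (30), December (31), January (31), February 2176 (29), March (31): 31 + 30 + 31 + 31 + 29 + 31 = 183 days.
April 1–6, 2176: 6 days.
Residual: 201 days.
Total: 6775 days.
6775 mod 7 = 6, so 6 days before Saturday is Sunday.

Sunday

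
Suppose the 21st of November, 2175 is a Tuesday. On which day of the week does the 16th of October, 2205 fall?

Day-of-year of November 21, 2175: 325.
Day-of-year of October 16, 2205: 289.
2175 has 365 days, so 365 − 325 = 40 days remain in 2175.
Full years 2176–2204: 22 common + 7 leap = 22×365 + 7×366 = 10592 days.
Total: 40 + 10592 + 289 = 10921 days.
10921 mod 7 = 1, so 1 day after Tuesday is Wednesday.

Wednesday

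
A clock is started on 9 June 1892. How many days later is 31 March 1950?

21113

Day-of-year of June 9, 1892: 161.
Day-of-year of March 31, 1950: 90.
1892 has 366 days, so 366 − 161 = 205 days remain in 1892.
Full years 1893–1949: 44 common + 13 leap = 44×365 + 13×366 = 20818 days.
Total: 205 + 20818 + 90 = 21113 days.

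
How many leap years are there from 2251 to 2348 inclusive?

Years divisible by 4: 2252, 2256, …, 2348 — 25 in all.
Of these, 2300 is divisible by 100 but not 400, so not leap.
Leap years: 25 − 1 = 24.

24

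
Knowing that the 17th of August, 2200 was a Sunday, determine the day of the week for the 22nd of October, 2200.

August 2200: 31 − 17 = 14 days remain.
Then September (30): 30 days.
October 1–22, 2200: 22 days.
Total: 14 + 30 + 22 = 66 days.
66 mod 7 = 3, so 3 days after Sunday is Wednesday.

Wednesday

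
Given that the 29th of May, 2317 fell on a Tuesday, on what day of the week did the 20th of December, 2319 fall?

Day-of-year of May 29, 2317: 149.
Day-of-year of December 20, 2319: 354.
2317 has 365 days, so 365 − 149 = 216 days remain in 2317.
Full years: 2318: 365. Sum = 365.
Total: 216 + 365 + 354 = 935 days.
935 mod 7 = 4, so 4 days after Tuesday is Saturday.

Saturday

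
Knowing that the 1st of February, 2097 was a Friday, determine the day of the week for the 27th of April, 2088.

Count forward from the earlier date (April 27, 2088) to the later (February 1, 2097):
From April 27, 2088 to April 27, 2096: 8 years, of which 2 contain a Feb 29 — 6×365 + 2×366 = 2922 days.
April 2096: 30 − 27 = 3 days remain.
Then 9 full months totalling 276 days.
February 1, 2097: 1 day (2097 is not a leap year).
Residual: 280 days.
Total: 3202 days.
3202 mod 7 = 3, so 3 days before Friday is Tuesday.

Tuesday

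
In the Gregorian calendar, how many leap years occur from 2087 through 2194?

Years divisible by 4: 2088, 2092, …, 2192 — 27 in all.
Of these, 2100 is divisible by 100 but not 400, so not leap.
Leap years: 27 − 1 = 26.

26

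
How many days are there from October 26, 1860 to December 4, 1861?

404

Day-of-year of October 26, 1860: 300.
Day-of-year of December 4, 1861: 338.
1860 has 366 days, so 366 − 300 = 66 days remain in 1860.
Total: 66 + 338 = 404 days.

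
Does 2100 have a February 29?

No

2100 is not a leap year (divisible by 100 but not 400).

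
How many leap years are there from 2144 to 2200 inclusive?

14

Years divisible by 4: 2144, 2148, …, 2200 — 15 in all.
Of these, 2200 is divisible by 100 but not 400, so not leap.
Leap years: 15 − 1 = 14.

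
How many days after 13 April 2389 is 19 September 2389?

April 2389: 30 − 13 = 17 days remain.
Then May (31), June (30), July (31), August (31): 31 + 30 + 31 + 31 = 123 days.
September 1–19, 2389: 19 days.
Total: 17 + 123 + 19 = 159 days.

159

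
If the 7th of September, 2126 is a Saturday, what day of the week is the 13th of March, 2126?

Count forward from the earlier date (March 13, 2126) to the later (September 7, 2126):
March 2126: 31 − 13 = 18 days remain.
Then April (30), May (31), June (30), July (31), August (31): 30 + 31 + 30 + 31 + 31 = 153 days.
September 1–7, 2126: 7 days.
Total: 18 + 153 + 7 = 178 days.
178 mod 7 = 3, so 3 days before Saturday is Wednesday.

Wednesday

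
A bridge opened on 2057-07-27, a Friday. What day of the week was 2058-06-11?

July 2057: 31 − 27 = 4 days remain.
Then 10 full months totalling 304 days.
June 1–11, 2058: 11 days.
Residual: 319 days.
Total: 319 days.
319 mod 7 = 4, so 4 days after Friday is Tuesday.

Tuesday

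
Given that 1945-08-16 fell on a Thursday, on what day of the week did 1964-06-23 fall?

Tuesday

Day-of-year of August 16, 1945: 228.
Day-of-year of June 23, 1964: 175.
1945 has 365 days, so 365 − 228 = 137 days remain in 1945.
Full years 1946–1963: 14 common + 4 leap = 14×365 + 4×366 = 6574 days.
Total: 137 + 6574 + 175 = 6886 days.
6886 mod 7 = 5, so 5 days after Thursday is Tuesday.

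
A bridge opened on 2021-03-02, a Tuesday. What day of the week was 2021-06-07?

March 2021: 31 − 2 = 29 days remain.
Then April (30), May (31): 30 + 31 = 61 days.
June 1–7, 2021: 7 days.
Total: 29 + 61 + 7 = 97 days.
97 mod 7 = 6, so 6 days after Tuesday is Monday.

Monday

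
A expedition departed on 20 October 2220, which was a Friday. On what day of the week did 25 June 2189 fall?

Count forward from the earlier date (June 25, 2189) to the later (October 20, 2220):
Day-of-year of June 25, 2189: 176.
Day-of-year of October 20, 2220: 294.
2189 has 365 days, so 365 − 176 = 189 days remain in 2189.
Full years 2190–2219: 24 common + 6 leap = 24×365 + 6×366 = 10956 days.
Total: 189 + 10956 + 294 = 11439 days.
11439 mod 7 = 1, so 1 day before Friday is Thursday.

Thursday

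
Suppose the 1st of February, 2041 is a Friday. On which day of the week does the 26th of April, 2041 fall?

Friday

February 2041: 28 − 1 = 27 days remain (2041 is not a leap year, so February has 28 days).
Then March (31): 31 days.
April 1–26, 2041: 26 days.
Total: 27 + 31 + 26 = 84 days.
84 is a multiple of 7, so the 26th of April, 2041 falls on the same weekday: Friday.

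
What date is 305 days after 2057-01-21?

2057-11-22

Count 305 days after January 21, 2057:
January 2057: 31 − 21 = 10 days remain.
Then 9 full months totalling 273 days.
November 1–22, 2057: 22 days.
Total: 10 + 273 + 22 = 305 days.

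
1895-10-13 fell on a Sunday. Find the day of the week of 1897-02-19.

Day-of-year of October 13, 1895: 286.
Day-of-year of February 19, 1897: 50.
1895 has 365 days, so 365 − 286 = 79 days remain in 1895.
Full years: 1896: 366. Sum = 366.
Total: 79 + 366 + 50 = 495 days.
495 mod 7 = 5, so 5 days after Sunday is Friday.

Friday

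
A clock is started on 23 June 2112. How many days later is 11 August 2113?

414

Day-of-year of June 23, 2112: 175.
Day-of-year of August 11, 2113: 223.
2112 has 366 days, so 366 − 175 = 191 days remain in 2112.
Total: 191 + 223 = 414 days.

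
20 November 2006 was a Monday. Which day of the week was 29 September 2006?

Count forward from the earlier date (September 29, 2006) to the later (November 20, 2006):
September 2006: 30 − 29 = 1 day remains.
Then October (31): 31 days.
November 1–20, 2006: 20 days.
Total: 1 + 31 + 20 = 52 days.
52 mod 7 = 3, so 3 days before Monday is Friday.

Friday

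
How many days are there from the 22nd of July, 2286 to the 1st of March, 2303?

From July 22, 2286 to July 22, 2302: 16 years, of which 3 contain a Feb 29 — 13×365 + 3×366 = 5843 days.
(2300 is not a leap year (divisible by 100 but not 400).)
July 2302: 31 − 22 = 9 days remain.
Then August (31), September (30), October (31), November (30), December (31), January (31), February 2303 (28): 31 + 30 + 31 + 30 + 31 + 31 + 28 = 212 days.
March 1, 2303: 1 day.
Residual: 222 days.
Total: 6065 days.

6065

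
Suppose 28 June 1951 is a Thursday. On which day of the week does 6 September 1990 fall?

Thursday

Day-of-year of June 28, 1951: 179.
Day-of-year of September 6, 1990: 249.
1951 has 365 days, so 365 − 179 = 186 days remain in 1951.
Full years 1952–1989: 28 common + 10 leap = 28×365 + 10×366 = 13880 days.
Total: 186 + 13880 + 249 = 14315 days.
14315 is a multiple of 7, so 6 September 1990 falls on the same weekday: Thursday.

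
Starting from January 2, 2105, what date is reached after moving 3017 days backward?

September 28, 2096

Count 3017 days before January 2, 2105:
Day-of-year of September 28, 2096: 272.
Day-of-year of January 2, 2105: 2.
2096 has 366 days, so 366 − 272 = 94 days remain in 2096.
Full years 2097–2104: 7 common + 1 leap = 7×365 + 1×366 = 2921 days.
Total: 94 + 2921 + 2 = 3017 days.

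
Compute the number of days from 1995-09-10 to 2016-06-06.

7575

From September 10, 1995 to September 10, 2015: 20 years, of which 5 contain a Feb 29 — 15×365 + 5×366 = 7305 days.
(2000 is a leap year (divisible by 400).)
September 2015: 30 − 10 = 20 days remain.
Then October (31), November (30), December (31), January (31), February 2016 (29), March (31), April (30), May (31): 31 + 30 + 31 + 31 + 29 + 31 + 30 + 31 = 244 days.
June 1–6, 2016: 6 days.
Residual: 270 days.
Total: 7575 days.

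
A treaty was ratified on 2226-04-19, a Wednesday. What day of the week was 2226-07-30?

Sunday

April 2226: 30 − 19 = 11 days remain.
Then May (31), June (30): 31 + 30 = 61 days.
July 1–30, 2226: 30 days.
Total: 11 + 61 + 30 = 102 days.
102 mod 7 = 4, so 4 days after Wednesday is Sunday.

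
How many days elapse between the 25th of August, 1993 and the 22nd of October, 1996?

1154

August 25, 1993 → August 25, 1994: 365 days.
August 25, 1994 → August 25, 1995: 365 days.
August 25, 1995 → August 25, 1996: 366 days (1996 is a leap year).
August 1996: 31 − 25 = 6 days remain.
Then September (30): 30 days.
October 1–22, 1996: 22 days.
Residual: 58 days.
Total: 1154 days.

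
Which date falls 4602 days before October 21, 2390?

March 16, 2378

Count 4602 days before October 21, 2390:
Day-of-year of March 16, 2378: 75.
Day-of-year of October 21, 2390: 294.
2378 has 365 days, so 365 − 75 = 290 days remain in 2378.
Full years 2379–2389: 8 common + 3 leap = 8×365 + 3×366 = 4018 days.
Total: 290 + 4018 + 294 = 4602 days.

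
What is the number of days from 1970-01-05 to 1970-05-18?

January 1970: 31 − 5 = 26 days remain.
Then February 1970 (28), March (31), April (30): 28 + 31 + 30 = 89 days.
May 1–18, 1970: 18 days.
Total: 26 + 89 + 18 = 133 days.

133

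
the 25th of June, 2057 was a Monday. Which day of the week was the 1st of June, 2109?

Saturday

From June 25, 2057 to June 25, 2108: 51 years, of which 12 contain a Feb 29 — 39×365 + 12×366 = 18627 days.
(2100 is not a leap year (divisible by 100 but not 400).)
June 2108: 30 − 25 = 5 days remain.
Then 11 full months totalling 335 days.
June 1, 2109: 1 day.
Residual: 341 days.
Total: 18968 days.
18968 mod 7 = 5, so 5 days after Monday is Saturday.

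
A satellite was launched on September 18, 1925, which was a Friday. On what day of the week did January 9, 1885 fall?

Friday

Count forward from the earlier date (January 9, 1885) to the later (September 18, 1925):
From January 9, 1885 to January 9, 1925: 40 years, of which 9 contain a Feb 29 — 31×365 + 9×366 = 14609 days.
(1900 is not a leap year (divisible by 100 but not 400).)
January 1925: 31 − 9 = 22 days remain.
Then February 1925 (28), March (31), April (30), May (31), June (30), July (31), August (31): 28 + 31 + 30 + 31 + 30 + 31 + 31 = 212 days.
September 1–18, 1925: 18 days.
Residual: 252 days.
Total: 14861 days.
14861 is a multiple of 7, so January 9, 1885 falls on the same weekday: Friday.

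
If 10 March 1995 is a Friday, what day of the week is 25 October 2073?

Wednesday

Day-of-year of March 10, 1995: 69.
Day-of-year of October 25, 2073: 298.
1995 has 365 days, so 365 − 69 = 296 days remain in 1995.
Full years 1996–2072: 57 common + 20 leap = 57×365 + 20×366 = 28125 days.
Total: 296 + 28125 + 298 = 28719 days.
28719 mod 7 = 5, so 5 days after Friday is Wednesday.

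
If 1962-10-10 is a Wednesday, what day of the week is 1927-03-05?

Count forward from the earlier date (March 5, 1927) to the later (October 10, 1962):
From March 5, 1927 to March 5, 1962: 35 years, of which 9 contain a Feb 29 — 26×365 + 9×366 = 12784 days.
March 1962: 31 − 5 = 26 days remain.
Then April (30), May (31), June (30), July (31), August (31), September (30): 30 + 31 + 30 + 31 + 31 + 30 = 183 days.
October 1–10, 1962: 10 days.
Residual: 219 days.
Total: 13003 days.
13003 mod 7 = 4, so 4 days before Wednesday is Saturday.

Saturday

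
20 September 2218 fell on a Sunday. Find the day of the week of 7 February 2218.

Saturday

Count forward from the earlier date (February 7, 2218) to the later (September 20, 2218):
February 2218: 28 − 7 = 21 days remain (2218 is not a leap year, so February has 28 days).
Then March (31), April (30), May (31), June (30), July (31), August (31): 31 + 30 + 31 + 30 + 31 + 31 = 184 days.
September 1–20, 2218: 20 days.
Total: 21 + 184 + 20 = 225 days.
225 mod 7 = 1, so 1 day before Sunday is Saturday.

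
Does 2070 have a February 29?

No

2070 is not a leap year.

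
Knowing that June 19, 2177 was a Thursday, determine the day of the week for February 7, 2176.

Count forward from the earlier date (February 7, 2176) to the later (June 19, 2177):
February 7, 2176 → February 7, 2177: 366 days (2176 is a leap year).
February 2177: 28 − 7 = 21 days remain (2177 is not a leap year, so February has 28 days).
Then March (31), April (30), May (31): 31 + 30 + 31 = 92 days.
June 1–19, 2177: 19 days.
Residual: 132 days.
Total: 498 days.
498 mod 7 = 1, so 1 day before Thursday is Wednesday.

Wednesday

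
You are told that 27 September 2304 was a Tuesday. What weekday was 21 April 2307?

September 27, 2304 → September 27, 2305: 365 days.
September 27, 2305 → September 27, 2306: 365 days.
September 2306: 30 − 27 = 3 days remain.
Then October (31), November (30), December (31), January (31), February 2307 (28), March (31): 31 + 30 + 31 + 31 + 28 + 31 = 182 days.
April 1–21, 2307: 21 days.
Residual: 206 days.
Total: 936 days.
936 mod 7 = 5, so 5 days after Tuesday is Sunday.

Sunday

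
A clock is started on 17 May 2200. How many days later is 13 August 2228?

10315

From May 17, 2200 to May 17, 2228: 28 years, of which 7 contain a Feb 29 — 21×365 + 7×366 = 10227 days.
May 2228: 31 − 17 = 14 days remain.
Then June (30), July (31): 30 + 31 = 61 days.
August 1–13, 2228: 13 days.
Residual: 88 days.
Total: 10315 days.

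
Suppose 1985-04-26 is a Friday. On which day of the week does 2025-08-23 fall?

From April 26, 1985 to April 26, 2025: 40 years, of which 10 contain a Feb 29 — 30×365 + 10×366 = 14610 days.
(2000 is a leap year (divisible by 400).)
April 2025: 30 − 26 = 4 days remain.
Then May (31), June (30), July (31): 31 + 30 + 31 = 92 days.
August 1–23, 2025: 23 days.
Residual: 119 days.
Total: 14729 days.
14729 mod 7 = 1, so 1 day after Friday is Saturday.

Saturday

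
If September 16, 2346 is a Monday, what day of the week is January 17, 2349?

Day-of-year of September 16, 2346: 259.
Day-of-year of January 17, 2349: 17.
2346 has 365 days, so 365 − 259 = 106 days remain in 2346.
Full years: 2347: 365; 2348: 366. Sum = 731.
Total: 106 + 731 + 17 = 854 days.
854 is a multiple of 7, so January 17, 2349 falls on the same weekday: Monday.

Monday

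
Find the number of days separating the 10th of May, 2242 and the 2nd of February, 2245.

999

May 10, 2242 → May 10, 2243: 365 days.
May 10, 2243 → May 10, 2244: 366 days (2244 is a leap year).
May 2244: 31 − 10 = 21 days remain.
Then June (30), July (31), August (31), September (30), October (31), November (30), December (31), January (31): 30 + 31 + 31 + 30 + 31 + 30 + 31 + 31 = 245 days.
February 1–2, 2245: 2 days (2245 is not a leap year).
Residual: 268 days.
Total: 999 days.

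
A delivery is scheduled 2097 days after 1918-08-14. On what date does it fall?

1924-05-11

Count 2097 days after August 14, 1918:
August 14, 1918 → August 14, 1919: 365 days.
August 14, 1919 → August 14, 1920: 366 days (1920 is a leap year).
August 14, 1920 → August 14, 1921: 365 days.
August 14, 1921 → August 14, 1922: 365 days.
August 14, 1922 → August 14, 1923: 365 days.
August 1923: 31 − 14 = 17 days remain.
Then September (30), October (31), November (30), December (31), January (31), February 1924 (29), March (31), April (30): 30 + 31 + 30 + 31 + 31 + 29 + 31 + 30 = 243 days.
May 1–11, 1924: 11 days.
Residual: 271 days.
Total: 2097 days.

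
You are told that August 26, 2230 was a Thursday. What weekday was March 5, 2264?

Saturday

From August 26, 2230 to August 26, 2263: 33 years, of which 8 contain a Feb 29 — 25×365 + 8×366 = 12053 days.
August 2263: 31 − 26 = 5 days remain.
Then September (30), October (31), November (30), December (31), January (31), February 2264 (29): 30 + 31 + 30 + 31 + 31 + 29 = 182 days.
March 1–5, 2264: 5 days.
Residual: 192 days.
Total: 12245 days.
12245 mod 7 = 2, so 2 days after Thursday is Saturday.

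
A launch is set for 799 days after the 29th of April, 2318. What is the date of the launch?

the 6th of July, 2320

Count 799 days after April 29, 2318:
April 29, 2318 → April 29, 2319: 365 days.
April 29, 2319 → April 29, 2320: 366 days (2320 is a leap year).
April 2320: 30 − 29 = 1 day remains.
Then May (31), June (30): 31 + 30 = 61 days.
July 1–6, 2320: 6 days.
Residual: 68 days.
Total: 799 days.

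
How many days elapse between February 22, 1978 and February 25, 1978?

Within February 1978: 25 − 22 = 3 days.

3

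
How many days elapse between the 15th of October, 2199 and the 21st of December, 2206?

2623

From October 15, 2199 to October 15, 2206: 7 years, of which 1 contains a Feb 29 — 6×365 + 1×366 = 2556 days.
(2200 is not a leap year (divisible by 100 but not 400).)
October 2206: 31 − 15 = 16 days remain.
Then November (30): 30 days.
December 1–21, 2206: 21 days.
Residual: 67 days.
Total: 2623 days.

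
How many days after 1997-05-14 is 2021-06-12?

Day-of-year of May 14, 1997: 134.
Day-of-year of June 12, 2021: 163.
1997 has 365 days, so 365 − 134 = 231 days remain in 1997.
Full years 1998–2020: 17 common + 6 leap = 17×365 + 6×366 = 8401 days.
Total: 231 + 8401 + 163 = 8795 days.

8795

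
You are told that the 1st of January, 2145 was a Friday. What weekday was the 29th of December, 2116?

Tuesday

Count forward from the earlier date (December 29, 2116) to the later (January 1, 2145):
From December 29, 2116 to December 29, 2144: 28 years, of which 7 contain a Feb 29 — 21×365 + 7×366 = 10227 days.
December 2144: 31 − 29 = 2 days remain.
January 1, 2145: 1 day.
Residual: 3 days.
Total: 10230 days.
10230 mod 7 = 3, so 3 days before Friday is Tuesday.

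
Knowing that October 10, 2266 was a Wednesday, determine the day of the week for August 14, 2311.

Day-of-year of October 10, 2266: 283.
Day-of-year of August 14, 2311: 226.
2266 has 365 days, so 365 − 283 = 82 days remain in 2266.
Full years 2267–2310: 34 common + 10 leap = 34×365 + 10×366 = 16070 days.
Total: 82 + 16070 + 226 = 16378 days.
16378 mod 7 = 5, so 5 days after Wednesday is Monday.

Monday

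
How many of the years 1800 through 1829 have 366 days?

7

Years divisible by 4 in [1800, 1829]: 1800, 1804, 1808, 1812, 1816, 1820, 1824, 1828.
Of these, 1800 is divisible by 100 but not 400, so not leap.
Leap years: 8 − 1 = 7.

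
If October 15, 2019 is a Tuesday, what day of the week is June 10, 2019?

Monday

Count forward from the earlier date (June 10, 2019) to the later (October 15, 2019):
June 2019: 30 − 10 = 20 days remain.
Then July (31), August (31), September (30): 31 + 31 + 30 = 92 days.
October 1–15, 2019: 15 days.
Total: 20 + 92 + 15 = 127 days.
127 mod 7 = 1, so 1 day before Tuesday is Monday.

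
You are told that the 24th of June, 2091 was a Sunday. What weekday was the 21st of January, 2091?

Sunday

Count forward from the earlier date (January 21, 2091) to the later (June 24, 2091):
January 2091: 31 − 21 = 10 days remain.
Then February 2091 (28), March (31), April (30), May (31): 28 + 31 + 30 + 31 = 120 days.
June 1–24, 2091: 24 days.
Total: 10 + 120 + 24 = 154 days.
154 is a multiple of 7, so the 21st of January, 2091 falls on the same weekday: Sunday.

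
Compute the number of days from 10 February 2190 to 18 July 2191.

Day-of-year of February 10, 2190: 41.
Day-of-year of July 18, 2191: 199.
2190 has 365 days, so 365 − 41 = 324 days remain in 2190.
Total: 324 + 199 = 523 days.

523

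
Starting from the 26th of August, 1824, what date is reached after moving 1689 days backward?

the 11th of January, 1820

Count 1689 days before August 26, 1824:
Day-of-year of January 11, 1820: 11.
Day-of-year of August 26, 1824: 239.
1820 has 366 days, so 366 − 11 = 355 days remain in 1820.
Full years: 1821: 365; 1822: 365; 1823: 365. Sum = 1095.
Total: 355 + 1095 + 239 = 1689 days.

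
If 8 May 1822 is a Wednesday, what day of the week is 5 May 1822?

Sunday

Count forward from the earlier date (May 5, 1822) to the later (May 8, 1822):
Within May 1822: 8 − 5 = 3 days.
3 mod 7 = 3, so 3 days before Wednesday is Sunday.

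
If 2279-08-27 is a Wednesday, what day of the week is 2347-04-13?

Sunday

From August 27, 2279 to August 27, 2346: 67 years, of which 16 contain a Feb 29 — 51×365 + 16×366 = 24471 days.
(2300 is not a leap year (divisible by 100 but not 400).)
August 2346: 31 − 27 = 4 days remain.
Then September (30), October (31), November (30), December (31), January (31), February 2347 (28), March (31): 30 + 31 + 30 + 31 + 31 + 28 + 31 = 212 days.
April 1–13, 2347: 13 days.
Residual: 229 days.
Total: 24700 days.
24700 mod 7 = 4, so 4 days after Wednesday is Sunday.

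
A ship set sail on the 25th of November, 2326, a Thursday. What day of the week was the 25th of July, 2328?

Wednesday

November 2326: 30 − 25 = 5 days remain.
Then 19 full months totalling 578 days.
July 1–25, 2328: 25 days.
Total: 5 + 578 + 25 = 608 days.
608 mod 7 = 6, so 6 days after Thursday is Wednesday.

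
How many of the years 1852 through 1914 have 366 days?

Years divisible by 4: 1852, 1856, …, 1912 — 16 in all.
Of these, 1900 is divisible by 100 but not 400, so not leap.
Leap years: 16 − 1 = 15.

15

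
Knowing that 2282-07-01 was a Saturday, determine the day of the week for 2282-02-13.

Count forward from the earlier date (February 13, 2282) to the later (July 1, 2282):
February 2282: 28 − 13 = 15 days remain (2282 is not a leap year, so February has 28 days).
Then March (31), April (30), May (31), June (30): 31 + 30 + 31 + 30 = 122 days.
July 1, 2282: 1 day.
Total: 15 + 122 + 1 = 138 days.
138 mod 7 = 5, so 5 days before Saturday is Monday.

Monday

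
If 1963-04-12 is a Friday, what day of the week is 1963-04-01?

Count forward from the earlier date (April 1, 1963) to the later (April 12, 1963):
Within April 1963: 12 − 1 = 11 days.
11 mod 7 = 4, so 4 days before Friday is Monday.

Monday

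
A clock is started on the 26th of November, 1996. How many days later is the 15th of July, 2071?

From November 26, 1996 to November 26, 2070: 74 years, of which 18 contain a Feb 29 — 56×365 + 18×366 = 27028 days.
(2000 is a leap year (divisible by 400).)
November 2070: 30 − 26 = 4 days remain.
Then December (31), January (31), February 2071 (28), March (31), April (30), May (31), June (30): 31 + 31 + 28 + 31 + 30 + 31 + 30 = 212 days.
July 1–15, 2071: 15 days.
Residual: 231 days.
Total: 27259 days.

27259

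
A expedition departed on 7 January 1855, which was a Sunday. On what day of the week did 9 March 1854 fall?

Count forward from the earlier date (March 9, 1854) to the later (January 7, 1855):
March 1854: 31 − 9 = 22 days remain.
Then 9 full months totalling 275 days.
January 1–7, 1855: 7 days.
Residual: 304 days.
Total: 304 days.
304 mod 7 = 3, so 3 days before Sunday is Thursday.

Thursday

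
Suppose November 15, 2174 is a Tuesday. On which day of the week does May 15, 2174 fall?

Sunday

Count forward from the earlier date (May 15, 2174) to the later (November 15, 2174):
May 2174: 31 − 15 = 16 days remain.
Then June (30), July (31), August (31), September (30), October (31): 30 + 31 + 31 + 30 + 31 = 153 days.
November 1–15, 2174: 15 days.
Total: 16 + 153 + 15 = 184 days.
184 mod 7 = 2, so 2 days before Tuesday is Sunday.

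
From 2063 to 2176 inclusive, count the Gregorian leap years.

28

Years divisible by 4: 2064, 2068, …, 2176 — 29 in all.
Of these, 2100 is divisible by 100 but not 400, so not leap.
Leap years: 29 − 1 = 28.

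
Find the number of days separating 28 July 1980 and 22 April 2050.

From July 28, 1980 to July 28, 2049: 69 years, of which 17 contain a Feb 29 — 52×365 + 17×366 = 25202 days.
(2000 is a leap year (divisible by 400).)
July 2049: 31 − 28 = 3 days remain.
Then August (31), September (30), October (31), November (30), December (31), January (31), February 2050 (28), March (31): 31 + 30 + 31 + 30 + 31 + 31 + 28 + 31 = 243 days.
April 1–22, 2050: 22 days.
Residual: 268 days.
Total: 25470 days.

25470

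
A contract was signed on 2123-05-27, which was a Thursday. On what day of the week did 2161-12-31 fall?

Day-of-year of May 27, 2123: 147.
Day-of-year of December 31, 2161: 365.
2123 has 365 days, so 365 − 147 = 218 days remain in 2123.
Full years 2124–2160: 27 common + 10 leap = 27×365 + 10×366 = 13515 days.
Total: 218 + 13515 + 365 = 14098 days.
14098 is a multiple of 7, so 2161-12-31 falls on the same weekday: Thursday.

Thursday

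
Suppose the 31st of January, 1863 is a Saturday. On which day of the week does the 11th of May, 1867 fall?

Saturday

Day-of-year of January 31, 1863: 31.
Day-of-year of May 11, 1867: 131.
1863 has 365 days, so 365 − 31 = 334 days remain in 1863.
Full years: 1864: 366; 1865: 365; 1866: 365. Sum = 1096.
Total: 334 + 1096 + 131 = 1561 days.
1561 is a multiple of 7, so the 11th of May, 1867 falls on the same weekday: Saturday.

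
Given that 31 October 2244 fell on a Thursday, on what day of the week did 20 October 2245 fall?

Monday

October 2244: 31 − 31 = 0 days remain.
Then 11 full months totalling 334 days.
October 1–20, 2245: 20 days.
Total: 0 + 334 + 20 = 354 days.
354 mod 7 = 4, so 4 days after Thursday is Monday.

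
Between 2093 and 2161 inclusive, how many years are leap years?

16

Years divisible by 4: 2096, 2100, …, 2160 — 17 in all.
Of these, 2100 is divisible by 100 but not 400, so not leap.
Leap years: 17 − 1 = 16.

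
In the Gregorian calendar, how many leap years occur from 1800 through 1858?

Years divisible by 4: 1800, 1804, …, 1856 — 15 in all.
Of these, 1800 is divisible by 100 but not 400, so not leap.
Leap years: 15 − 1 = 14.

14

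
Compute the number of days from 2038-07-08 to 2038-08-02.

25

July 2038: 31 − 8 = 23 days remain.
August 1–2, 2038: 2 days.
Total: 23 + 2 = 25 days.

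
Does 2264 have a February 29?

Yes

2264 is a leap year.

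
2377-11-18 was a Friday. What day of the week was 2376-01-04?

Sunday

Count forward from the earlier date (January 4, 2376) to the later (November 18, 2377):
January 2376: 31 − 4 = 27 days remain.
Then 21 full months totalling 639 days.
November 1–18, 2377: 18 days.
Total: 27 + 639 + 18 = 684 days.
684 mod 7 = 5, so 5 days before Friday is Sunday.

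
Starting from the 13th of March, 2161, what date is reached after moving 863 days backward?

the 1st of November, 2158

Count 863 days before March 13, 2161:
November 1, 2158 → November 1, 2159: 365 days.
November 1, 2159 → November 1, 2160: 366 days (2160 is a leap year).
November 2160: 30 − 1 = 29 days remain.
Then December (31), January (31), February 2161 (28): 31 + 31 + 28 = 90 days.
March 1–13, 2161: 13 days.
Residual: 132 days.
Total: 863 days.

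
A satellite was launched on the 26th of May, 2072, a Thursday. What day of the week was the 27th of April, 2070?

Sunday

Count forward from the earlier date (April 27, 2070) to the later (May 26, 2072):
Day-of-year of April 27, 2070: 117.
Day-of-year of May 26, 2072: 147.
2070 has 365 days, so 365 − 117 = 248 days remain in 2070.
Full years: 2071: 365. Sum = 365.
Total: 248 + 365 + 147 = 760 days.
760 mod 7 = 4, so 4 days before Thursday is Sunday.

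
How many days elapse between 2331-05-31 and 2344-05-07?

Day-of-year of May 31, 2331: 151.
Day-of-year of May 7, 2344: 128.
2331 has 365 days, so 365 − 151 = 214 days remain in 2331.
Full years 2332–2343: 9 common + 3 leap = 9×365 + 3×366 = 4383 days.
Total: 214 + 4383 + 128 = 4725 days.

4725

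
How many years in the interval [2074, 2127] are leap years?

Years divisible by 4: 2076, 2080, …, 2124 — 13 in all.
Of these, 2100 is divisible by 100 but not 400, so not leap.
Leap years: 13 − 1 = 12.

12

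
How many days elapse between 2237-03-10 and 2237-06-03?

March 2237: 31 − 10 = 21 days remain.
Then April (30), May (31): 30 + 31 = 61 days.
June 1–3, 2237: 3 days.
Total: 21 + 61 + 3 = 85 days.

85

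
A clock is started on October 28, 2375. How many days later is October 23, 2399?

Day-of-year of October 28, 2375: 301.
Day-of-year of October 23, 2399: 296.
2375 has 365 days, so 365 − 301 = 64 days remain in 2375.
Full years 2376–2398: 17 common + 6 leap = 17×365 + 6×366 = 8401 days.
Total: 64 + 8401 + 296 = 8761 days.

8761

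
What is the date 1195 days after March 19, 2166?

June 26, 2169

Count 1195 days after March 19, 2166:
March 19, 2166 → March 19, 2167: 365 days.
March 19, 2167 → March 19, 2168: 366 days (2168 is a leap year).
March 19, 2168 → March 19, 2169: 365 days.
March 2169: 31 − 19 = 12 days remain.
Then April (30), May (31): 30 + 31 = 61 days.
June 1–26, 2169: 26 days.
Residual: 99 days.
Total: 1195 days.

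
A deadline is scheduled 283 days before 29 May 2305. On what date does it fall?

19 August 2304

Count 283 days before May 29, 2305:
August 2304: 31 − 19 = 12 days remain.
Then September (30), October (31), November (30), December (31), January (31), February 2305 (28), March (31), April (30): 30 + 31 + 30 + 31 + 31 + 28 + 31 + 30 = 242 days.
May 1–29, 2305: 29 days.
Residual: 283 days.
Total: 283 days.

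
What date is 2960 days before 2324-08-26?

2316-07-19

Count 2960 days before August 26, 2324:
Day-of-year of July 19, 2316: 201.
Day-of-year of August 26, 2324: 239.
2316 has 366 days, so 366 − 201 = 165 days remain in 2316.
Full years 2317–2323: 6 common + 1 leap = 6×365 + 1×366 = 2556 days.
Total: 165 + 2556 + 239 = 2960 days.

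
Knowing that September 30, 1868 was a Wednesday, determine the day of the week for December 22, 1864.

Count forward from the earlier date (December 22, 1864) to the later (September 30, 1868):
Day-of-year of December 22, 1864: 357.
Day-of-year of September 30, 1868: 274.
1864 has 366 days, so 366 − 357 = 9 days remain in 1864.
Full years: 1865: 365; 1866: 365; 1867: 365. Sum = 1095.
Total: 9 + 1095 + 274 = 1378 days.
1378 mod 7 = 6, so 6 days before Wednesday is Thursday.

Thursday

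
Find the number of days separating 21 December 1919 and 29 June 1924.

1652

Day-of-year of December 21, 1919: 355.
Day-of-year of June 29, 1924: 181.
1919 has 365 days, so 365 − 355 = 10 days remain in 1919.
Full years: 1920: 366; 1921: 365; 1922: 365; 1923: 365. Sum = 1461.
Total: 10 + 1461 + 181 = 1652 days.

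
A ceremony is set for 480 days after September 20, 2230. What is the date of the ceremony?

January 13, 2232

Count 480 days after September 20, 2230:
September 20, 2230 → September 20, 2231: 365 days.
September 2231: 30 − 20 = 10 days remain.
Then October (31), November (30), December (31): 31 + 30 + 31 = 92 days.
January 1–13, 2232: 13 days.
Residual: 115 days.
Total: 480 days.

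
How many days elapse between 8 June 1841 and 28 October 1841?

142

June 1841: 30 − 8 = 22 days remain.
Then July (31), August (31), September (30): 31 + 31 + 30 = 92 days.
October 1–28, 1841: 28 days.
Total: 22 + 92 + 28 = 142 days.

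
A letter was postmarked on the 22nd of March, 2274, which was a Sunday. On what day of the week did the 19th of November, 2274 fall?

Thursday

March 2274: 31 − 22 = 9 days remain.
Then April (30), May (31), June (30), July (31), August (31), September (30), October (31): 30 + 31 + 30 + 31 + 31 + 30 + 31 = 214 days.
November 1–19, 2274: 19 days.
Total: 9 + 214 + 19 = 242 days.
242 mod 7 = 4, so 4 days after Sunday is Thursday.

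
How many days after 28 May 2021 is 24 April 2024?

1062

Day-of-year of May 28, 2021: 148.
Day-of-year of April 24, 2024: 115.
2021 has 365 days, so 365 − 148 = 217 days remain in 2021.
Full years: 2022: 365; 2023: 365. Sum = 730.
Total: 217 + 730 + 115 = 1062 days.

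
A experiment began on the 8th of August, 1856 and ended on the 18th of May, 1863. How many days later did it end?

August 8, 1856 → August 8, 1857: 365 days.
August 8, 1857 → August 8, 1858: 365 days.
August 8, 1858 → August 8, 1859: 365 days.
August 8, 1859 → August 8, 1860: 366 days (1860 is a leap year).
August 8, 1860 → August 8, 1861: 365 days.
August 8, 1861 → August 8, 1862: 365 days.
August 1862: 31 − 8 = 23 days remain.
Then September (30), October (31), November (30), December (31), January (31), February 1863 (28), March (31), April (30): 30 + 31 + 30 + 31 + 31 + 28 + 31 + 30 = 242 days.
May 1–18, 1863: 18 days.
Residual: 283 days.
Total: 2474 days.

2474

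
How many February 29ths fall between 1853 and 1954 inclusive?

Years divisible by 4: 1856, 1860, …, 1952 — 25 in all.
Of these, 1900 is divisible by 100 but not 400, so not leap.
Leap years: 25 − 1 = 24.

24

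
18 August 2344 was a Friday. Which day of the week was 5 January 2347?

Sunday

August 18, 2344 → August 18, 2345: 365 days.
August 18, 2345 → August 18, 2346: 365 days.
August 2346: 31 − 18 = 13 days remain.
Then September (30), October (31), November (30), December (31): 30 + 31 + 30 + 31 = 122 days.
January 1–5, 2347: 5 days.
Residual: 140 days.
Total: 870 days.
870 mod 7 = 2, so 2 days after Friday is Sunday.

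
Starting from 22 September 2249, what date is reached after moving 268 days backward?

28 December 2248

Count 268 days before September 22, 2249:
December 2248: 31 − 28 = 3 days remain.
Then January (31), February 2249 (28), March (31), April (30), May (31), June (30), July (31), August (31): 31 + 28 + 31 + 30 + 31 + 30 + 31 + 31 = 243 days.
September 1–22, 2249: 22 days.
Residual: 268 days.
Total: 268 days.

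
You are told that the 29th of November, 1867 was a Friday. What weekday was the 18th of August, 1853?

Thursday

Count forward from the earlier date (August 18, 1853) to the later (November 29, 1867):
Day-of-year of August 18, 1853: 230.
Day-of-year of November 29, 1867: 333.
1853 has 365 days, so 365 − 230 = 135 days remain in 1853.
Full years 1854–1866: 10 common + 3 leap = 10×365 + 3×366 = 4748 days.
Total: 135 + 4748 + 333 = 5216 days.
5216 mod 7 = 1, so 1 day before Friday is Thursday.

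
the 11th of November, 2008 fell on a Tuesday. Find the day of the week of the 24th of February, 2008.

Count forward from the earlier date (February 24, 2008) to the later (November 11, 2008):
February 2008: 29 − 24 = 5 days remain (2008 is a leap year, so February has 29 days).
Then March (31), April (30), May (31), June (30), July (31), August (31), September (30), October (31): 31 + 30 + 31 + 30 + 31 + 31 + 30 + 31 = 245 days.
November 1–11, 2008: 11 days.
Total: 5 + 245 + 11 = 261 days.
261 mod 7 = 2, so 2 days before Tuesday is Sunday.

Sunday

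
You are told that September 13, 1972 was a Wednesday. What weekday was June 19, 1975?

Thursday

September 13, 1972 → September 13, 1973: 365 days.
September 13, 1973 → September 13, 1974: 365 days.
September 1974: 30 − 13 = 17 days remain.
Then October (31), November (30), December (31), January (31), February 1975 (28), March (31), April (30), May (31): 31 + 30 + 31 + 31 + 28 + 31 + 30 + 31 = 243 days.
June 1–19, 1975: 19 days.
Residual: 279 days.
Total: 1009 days.
1009 mod 7 = 1, so 1 day after Wednesday is Thursday.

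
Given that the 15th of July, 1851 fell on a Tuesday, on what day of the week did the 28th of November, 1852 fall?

Sunday

July 1851: 31 − 15 = 16 days remain.
Then 15 full months totalling 458 days.
November 1–28, 1852: 28 days.
Total: 16 + 458 + 28 = 502 days.
502 mod 7 = 5, so 5 days after Tuesday is Sunday.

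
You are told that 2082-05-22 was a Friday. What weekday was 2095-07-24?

Sunday

Day-of-year of May 22, 2082: 142.
Day-of-year of July 24, 2095: 205.
2082 has 365 days, so 365 − 142 = 223 days remain in 2082.
Full years 2083–2094: 9 common + 3 leap = 9×365 + 3×366 = 4383 days.
Total: 223 + 4383 + 205 = 4811 days.
4811 mod 7 = 2, so 2 days after Friday is Sunday.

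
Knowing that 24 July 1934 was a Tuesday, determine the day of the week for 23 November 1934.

July 1934: 31 − 24 = 7 days remain.
Then August (31), September (30), October (31): 31 + 30 + 31 = 92 days.
November 1–23, 1934: 23 days.
Total: 7 + 92 + 23 = 122 days.
122 mod 7 = 3, so 3 days after Tuesday is Friday.

Friday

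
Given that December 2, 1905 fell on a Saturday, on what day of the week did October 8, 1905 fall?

Sunday

Count forward from the earlier date (October 8, 1905) to the later (December 2, 1905):
October 1905: 31 − 8 = 23 days remain.
Then November (30): 30 days.
December 1–2, 1905: 2 days.
Total: 23 + 30 + 2 = 55 days.
55 mod 7 = 6, so 6 days before Saturday is Sunday.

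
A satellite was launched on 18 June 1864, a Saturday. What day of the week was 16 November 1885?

Monday

From June 18, 1864 to June 18, 1885: 21 years, of which 5 contain a Feb 29 — 16×365 + 5×366 = 7670 days.
June 1885: 30 − 18 = 12 days remain.
Then July (31), August (31), September (30), October (31): 31 + 31 + 30 + 31 = 123 days.
November 1–16, 1885: 16 days.
Residual: 151 days.
Total: 7821 days.
7821 mod 7 = 2, so 2 days after Saturday is Monday.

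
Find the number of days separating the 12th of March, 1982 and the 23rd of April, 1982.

March 1982: 31 − 12 = 19 days remain.
April 1–23, 1982: 23 days.
Total: 19 + 23 = 42 days.

42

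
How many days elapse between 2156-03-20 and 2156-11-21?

246

March 2156: 31 − 20 = 11 days remain.
Then April (30), May (31), June (30), July (31), August (31), September (30), October (31): 30 + 31 + 30 + 31 + 31 + 30 + 31 = 214 days.
November 1–21, 2156: 21 days.
Total: 11 + 214 + 21 = 246 days.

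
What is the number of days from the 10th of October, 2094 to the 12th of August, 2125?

11263

Day-of-year of October 10, 2094: 283.
Day-of-year of August 12, 2125: 224.
2094 has 365 days, so 365 − 283 = 82 days remain in 2094.
Full years 2095–2124: 23 common + 7 leap = 23×365 + 7×366 = 10957 days.
Total: 82 + 10957 + 224 = 11263 days.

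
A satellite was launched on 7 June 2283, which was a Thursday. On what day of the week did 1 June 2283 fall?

Count forward from the earlier date (June 1, 2283) to the later (June 7, 2283):
Within June 2283: 7 − 1 = 6 days.
6 mod 7 = 6, so 6 days before Thursday is Friday.

Friday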